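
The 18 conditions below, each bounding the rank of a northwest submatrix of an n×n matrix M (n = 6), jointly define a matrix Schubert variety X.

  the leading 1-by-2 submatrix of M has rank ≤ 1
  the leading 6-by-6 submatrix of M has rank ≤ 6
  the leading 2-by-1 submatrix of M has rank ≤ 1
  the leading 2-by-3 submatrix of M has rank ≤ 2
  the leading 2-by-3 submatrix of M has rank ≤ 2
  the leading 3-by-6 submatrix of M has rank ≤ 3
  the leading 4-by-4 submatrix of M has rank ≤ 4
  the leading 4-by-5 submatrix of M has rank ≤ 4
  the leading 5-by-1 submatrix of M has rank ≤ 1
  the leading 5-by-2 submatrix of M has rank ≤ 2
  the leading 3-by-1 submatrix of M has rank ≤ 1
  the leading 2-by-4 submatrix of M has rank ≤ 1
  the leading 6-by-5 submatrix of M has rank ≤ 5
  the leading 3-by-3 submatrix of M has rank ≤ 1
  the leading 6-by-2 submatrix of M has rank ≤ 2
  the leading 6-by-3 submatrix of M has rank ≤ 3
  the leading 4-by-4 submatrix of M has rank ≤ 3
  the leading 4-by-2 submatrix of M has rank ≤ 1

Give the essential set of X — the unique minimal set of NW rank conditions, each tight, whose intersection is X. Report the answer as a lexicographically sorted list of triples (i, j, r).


Propagating the 18 rank bounds to every northwest block:

  R[1]: 1, 1, 1, 1, 1, 1
  R[2]: 1, 1, 1, 1, 2, 2
  R[3]: 1, 1, 1, 2, 3, 3
  R[4]: 1, 1, 2, 3, 4, 4
  R[5]: 1, 2, 3, 4, 5, 5
  R[6]: 1, 2, 3, 4, 5, 6

giving w = (1, 5, 4, 3, 2, 6) via Δ²R.

D(w) has 6 cells with 3 SE-corners; essential set:

[(2, 4, 1), (3, 3, 1), (4, 2, 1)]


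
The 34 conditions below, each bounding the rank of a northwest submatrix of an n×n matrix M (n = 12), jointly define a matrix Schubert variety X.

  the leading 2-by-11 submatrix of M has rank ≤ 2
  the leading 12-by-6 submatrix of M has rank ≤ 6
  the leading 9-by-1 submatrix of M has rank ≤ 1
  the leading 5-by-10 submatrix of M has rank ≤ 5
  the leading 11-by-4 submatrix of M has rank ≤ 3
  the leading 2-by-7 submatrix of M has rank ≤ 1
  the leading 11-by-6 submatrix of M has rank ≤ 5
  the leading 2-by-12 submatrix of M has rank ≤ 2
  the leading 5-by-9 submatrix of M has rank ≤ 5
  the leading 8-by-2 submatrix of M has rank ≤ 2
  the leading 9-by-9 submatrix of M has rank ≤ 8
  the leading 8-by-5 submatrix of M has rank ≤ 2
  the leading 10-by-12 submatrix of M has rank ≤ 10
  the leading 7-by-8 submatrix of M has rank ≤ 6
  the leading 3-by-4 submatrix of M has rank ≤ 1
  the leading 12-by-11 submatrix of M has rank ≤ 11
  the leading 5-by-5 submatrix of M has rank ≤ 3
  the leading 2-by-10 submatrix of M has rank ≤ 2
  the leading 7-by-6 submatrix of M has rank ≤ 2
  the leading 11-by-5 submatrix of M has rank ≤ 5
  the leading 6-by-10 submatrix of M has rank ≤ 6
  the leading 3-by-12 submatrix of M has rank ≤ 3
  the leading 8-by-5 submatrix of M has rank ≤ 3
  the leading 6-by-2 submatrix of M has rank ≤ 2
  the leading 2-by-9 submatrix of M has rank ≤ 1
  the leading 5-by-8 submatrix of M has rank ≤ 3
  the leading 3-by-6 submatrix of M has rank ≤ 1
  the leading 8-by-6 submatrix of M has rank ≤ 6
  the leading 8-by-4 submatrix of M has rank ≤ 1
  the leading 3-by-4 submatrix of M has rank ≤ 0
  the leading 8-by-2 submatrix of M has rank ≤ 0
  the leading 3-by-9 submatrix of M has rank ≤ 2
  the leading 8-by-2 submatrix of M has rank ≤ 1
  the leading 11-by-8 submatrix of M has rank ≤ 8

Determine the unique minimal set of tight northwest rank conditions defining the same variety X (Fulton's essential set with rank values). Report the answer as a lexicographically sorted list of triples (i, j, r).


Rank table r_w(12×12) implied by the 34 constraints:

  0, 0, 0, 0, 1, 1, 1, 1, 1, 1, 1, 1
  0, 0, 0, 0, 1, 1, 1, 1, 1, 2, 2, 2
  0, 0, 0, 0, 1, 1, 2, 2, 2, 3, 3, 3
  0, 0, 1, 1, 2, 2, 3, 3, 3, 4, 4, 4
  0, 0, 1, 1, 2, 2, 3, 3, 4, 5, 5, 5
  0, 0, 1, 1, 2, 2, 3, 4, 5, 6, 6, 6
  0, 0, 1, 1, 2, 2, 3, 4, 5, 6, 7, 7
  0, 0, 1, 1, 2, 3, 4, 5, 6, 7, 8, 8
  1, 1, 2, 2, 3, 4, 5, 6, 7, 8, 9, 9
  1, 2, 3, 3, 4, 5, 6, 7, 8, 9, 10, 10
  1, 2, 3, 3, 4, 5, 6, 7, 8, 9, 10, 11
  1, 2, 3, 4, 5, 6, 7, 8, 9, 10, 11, 12

second differences of R give the permutation w = (5, 10, 7, 3, 9, 8, 11, 6, 1, 2, 12, 4).

Rothe diagram D(w) (36 cells), 8 SE-corners (essential conditions):

[(2, 9, 1), (3, 4, 0), (3, 6, 1), (5, 8, 3), (7, 6, 2), (8, 2, 0), (8, 4, 1), (11, 4, 3)]


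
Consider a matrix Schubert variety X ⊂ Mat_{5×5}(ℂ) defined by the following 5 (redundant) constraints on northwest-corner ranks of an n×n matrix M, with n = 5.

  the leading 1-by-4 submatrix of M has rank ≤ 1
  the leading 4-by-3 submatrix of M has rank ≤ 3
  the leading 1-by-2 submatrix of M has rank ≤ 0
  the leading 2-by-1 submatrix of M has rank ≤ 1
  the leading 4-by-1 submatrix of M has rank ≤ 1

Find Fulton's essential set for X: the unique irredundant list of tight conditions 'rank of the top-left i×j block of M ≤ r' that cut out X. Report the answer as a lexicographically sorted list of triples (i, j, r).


Reconstructing r_w from the 5 given conditions:

  row 1: 0  0  1  1  1
  row 2: 1  1  2  2  2
  row 3: 1  2  3  3  3
  row 4: 1  2  3  4  4
  row 5: 1  2  3  4  5

hence w(1..5) = (3, 1, 2, 4, 5).

Rothe diagram D(w) (2 cells), 1 SE-corner (essential condition):

[(1, 2, 0)]


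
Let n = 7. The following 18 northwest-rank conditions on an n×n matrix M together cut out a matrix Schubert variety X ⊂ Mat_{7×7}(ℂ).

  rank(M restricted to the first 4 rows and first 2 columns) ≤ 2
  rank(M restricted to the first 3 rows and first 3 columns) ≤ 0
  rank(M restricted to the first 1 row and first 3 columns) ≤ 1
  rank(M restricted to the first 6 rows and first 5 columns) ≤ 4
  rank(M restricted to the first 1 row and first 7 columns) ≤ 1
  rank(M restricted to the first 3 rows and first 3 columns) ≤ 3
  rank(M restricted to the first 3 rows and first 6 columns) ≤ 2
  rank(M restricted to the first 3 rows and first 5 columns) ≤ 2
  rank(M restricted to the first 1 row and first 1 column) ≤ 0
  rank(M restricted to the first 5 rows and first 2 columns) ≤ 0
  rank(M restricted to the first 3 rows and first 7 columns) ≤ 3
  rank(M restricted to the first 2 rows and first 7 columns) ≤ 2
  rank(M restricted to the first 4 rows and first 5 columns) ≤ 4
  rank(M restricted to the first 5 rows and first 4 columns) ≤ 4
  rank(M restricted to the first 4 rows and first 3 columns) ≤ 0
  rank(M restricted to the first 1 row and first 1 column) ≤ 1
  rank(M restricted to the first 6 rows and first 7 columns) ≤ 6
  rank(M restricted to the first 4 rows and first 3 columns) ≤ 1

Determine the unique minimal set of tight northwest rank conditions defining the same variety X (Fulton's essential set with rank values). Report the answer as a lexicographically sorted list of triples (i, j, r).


Propagating the 18 rank bounds to every northwest block:

  R[1]: 0, 0, 0, 1, 1, 1, 1
  R[2]: 0, 0, 0, 1, 2, 2, 2
  R[3]: 0, 0, 0, 1, 2, 2, 3
  R[4]: 0, 0, 0, 1, 2, 3, 4
  R[5]: 0, 0, 1, 2, 3, 4, 5
  R[6]: 1, 1, 2, 3, 4, 5, 6
  R[7]: 1, 2, 3, 4, 5, 6, 7

the unique w with this rank table is (4, 5, 7, 6, 3, 1, 2).

Fulton essential set (3 of the 15 Rothe cells):

[(3, 6, 2), (4, 3, 0), (5, 2, 0)]


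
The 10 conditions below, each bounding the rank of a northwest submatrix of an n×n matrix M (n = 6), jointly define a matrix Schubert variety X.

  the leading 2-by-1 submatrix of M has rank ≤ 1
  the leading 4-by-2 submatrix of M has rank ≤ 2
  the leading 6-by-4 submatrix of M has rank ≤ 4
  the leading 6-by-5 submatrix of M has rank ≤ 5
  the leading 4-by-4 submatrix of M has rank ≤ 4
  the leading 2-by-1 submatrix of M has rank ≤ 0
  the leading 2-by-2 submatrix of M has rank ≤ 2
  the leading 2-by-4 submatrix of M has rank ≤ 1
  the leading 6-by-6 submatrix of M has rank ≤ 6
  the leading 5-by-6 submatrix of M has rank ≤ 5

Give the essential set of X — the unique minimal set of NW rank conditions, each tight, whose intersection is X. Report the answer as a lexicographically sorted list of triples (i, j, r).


Recovering R(i,j) via the rank-extension bound from the 10 conditions:

  0, 1, 1, 1, 1, 1
  0, 1, 1, 1, 2, 2
  1, 2, 2, 2, 3, 3
  1, 2, 3, 3, 4, 4
  1, 2, 3, 4, 5, 5
  1, 2, 3, 4, 5, 6

reading off 1-entries of Δ²R: w = (2, 5, 1, 3, 4, 6).

2 SE-corners of the 4-cell Rothe diagram give Ess(w):

[(2, 1, 0), (2, 4, 1)]


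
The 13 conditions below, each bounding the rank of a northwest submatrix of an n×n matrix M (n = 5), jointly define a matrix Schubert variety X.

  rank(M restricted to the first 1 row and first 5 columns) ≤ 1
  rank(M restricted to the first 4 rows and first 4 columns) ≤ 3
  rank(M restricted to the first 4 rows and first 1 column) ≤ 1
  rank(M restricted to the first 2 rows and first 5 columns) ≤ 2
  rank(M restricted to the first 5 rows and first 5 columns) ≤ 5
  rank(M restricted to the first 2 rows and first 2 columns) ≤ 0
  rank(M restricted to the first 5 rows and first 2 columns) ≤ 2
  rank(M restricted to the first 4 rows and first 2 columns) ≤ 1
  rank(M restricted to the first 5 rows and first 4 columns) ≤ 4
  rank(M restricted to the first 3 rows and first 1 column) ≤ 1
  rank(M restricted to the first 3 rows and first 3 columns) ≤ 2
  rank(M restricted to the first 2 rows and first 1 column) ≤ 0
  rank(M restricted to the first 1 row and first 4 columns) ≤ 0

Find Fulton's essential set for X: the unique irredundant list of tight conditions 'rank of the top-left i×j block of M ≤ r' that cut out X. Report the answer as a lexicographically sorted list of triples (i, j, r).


Rank table r_w(5×5) implied by the 13 constraints:

  0  0  0  0  1
  0  0  1  1  2
  1  1  2  2  3
  1  1  2  3  4
  1  2  3  4  5

so w = (5, 3, 1, 4, 2).

D(w) has 7 cells with 3 SE-corners; essential set:

[(1, 4, 0), (2, 2, 0), (4, 2, 1)]


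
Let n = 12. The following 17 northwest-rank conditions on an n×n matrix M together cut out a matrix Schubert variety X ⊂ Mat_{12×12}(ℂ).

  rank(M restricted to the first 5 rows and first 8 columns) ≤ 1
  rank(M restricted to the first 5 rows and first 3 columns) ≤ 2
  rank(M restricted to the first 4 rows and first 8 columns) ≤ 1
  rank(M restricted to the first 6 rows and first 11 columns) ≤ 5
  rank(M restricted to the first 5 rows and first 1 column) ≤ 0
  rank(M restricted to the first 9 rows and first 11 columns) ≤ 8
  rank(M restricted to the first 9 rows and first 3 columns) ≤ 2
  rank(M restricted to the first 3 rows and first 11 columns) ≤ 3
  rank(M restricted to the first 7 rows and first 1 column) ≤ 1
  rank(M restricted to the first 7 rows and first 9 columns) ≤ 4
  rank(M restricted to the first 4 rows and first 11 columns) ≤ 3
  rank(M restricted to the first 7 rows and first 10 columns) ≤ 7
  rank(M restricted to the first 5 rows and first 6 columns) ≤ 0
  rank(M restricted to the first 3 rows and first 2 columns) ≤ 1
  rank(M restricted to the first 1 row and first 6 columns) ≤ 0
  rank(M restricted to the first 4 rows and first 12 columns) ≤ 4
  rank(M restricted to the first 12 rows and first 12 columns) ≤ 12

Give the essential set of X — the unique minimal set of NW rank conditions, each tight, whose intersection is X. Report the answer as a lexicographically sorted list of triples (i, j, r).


Reconstructing r_w from the 17 given conditions:

  row 1: 0 0 0 0 0 0 1 1 1 1 1 1
  row 2: 0 0 0 0 0 0 1 1 2 2 2 2
  row 3: 0 0 0 0 0 0 1 1 2 3 3 3
  row 4: 0 0 0 0 0 0 1 1 2 3 3 4
  row 5: 0 0 0 0 0 0 1 1 2 3 4 5
  row 6: 1 1 1 1 1 1 2 2 3 4 5 6
  row 7: 1 2 2 2 2 2 3 3 4 5 6 7
  row 8: 1 2 2 3 3 3 4 4 5 6 7 8
  row 9: 1 2 2 3 4 4 5 5 6 7 8 9
  row 10: 1 2 3 4 5 5 6 6 7 8 9 10
  row 11: 1 2 3 4 5 6 7 7 8 9 10 11
  row 12: 1 2 3 4 5 6 7 8 9 10 11 12

the unique w with this rank table is (7, 9, 10, 12, 11, 1, 2, 4, 5, 3, 6, 8).

4 SE-corners of the 37-cell Rothe diagram give Ess(w):

[(4, 11, 3), (5, 6, 0), (5, 8, 1), (9, 3, 2)]


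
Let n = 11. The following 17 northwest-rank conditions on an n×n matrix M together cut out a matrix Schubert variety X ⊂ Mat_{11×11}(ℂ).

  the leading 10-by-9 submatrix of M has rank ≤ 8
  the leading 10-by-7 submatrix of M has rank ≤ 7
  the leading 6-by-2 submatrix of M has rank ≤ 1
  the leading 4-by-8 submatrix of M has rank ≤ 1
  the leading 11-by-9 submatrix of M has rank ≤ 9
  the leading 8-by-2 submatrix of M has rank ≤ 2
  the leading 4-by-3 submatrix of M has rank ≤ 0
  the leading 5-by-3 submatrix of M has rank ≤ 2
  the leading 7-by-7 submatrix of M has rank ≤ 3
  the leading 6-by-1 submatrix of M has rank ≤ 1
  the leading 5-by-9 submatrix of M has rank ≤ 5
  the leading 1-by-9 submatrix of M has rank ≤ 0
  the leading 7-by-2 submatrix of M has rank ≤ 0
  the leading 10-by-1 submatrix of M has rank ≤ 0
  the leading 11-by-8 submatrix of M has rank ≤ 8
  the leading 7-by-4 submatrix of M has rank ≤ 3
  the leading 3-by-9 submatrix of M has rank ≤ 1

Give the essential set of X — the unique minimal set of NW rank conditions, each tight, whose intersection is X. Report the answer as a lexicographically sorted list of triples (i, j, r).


Recovering R(i,j) via the rank-extension bound from the 17 conditions:

  R[1]: 0 0 0 0 0 0 0 0 0 1 1
  R[2]: 0 0 0 1 1 1 1 1 1 2 2
  R[3]: 0 0 0 1 1 1 1 1 1 2 3
  R[4]: 0 0 0 1 1 1 1 1 2 3 4
  R[5]: 0 0 1 2 2 2 2 2 3 4 5
  R[6]: 0 0 1 2 3 3 3 3 4 5 6
  R[7]: 0 0 1 2 3 3 3 4 5 6 7
  R[8]: 0 1 2 3 4 4 4 5 6 7 8
  R[9]: 0 1 2 3 4 5 5 6 7 8 9
  R[10]: 0 1 2 3 4 5 6 7 8 9 10
  R[11]: 1 2 3 4 5 6 7 8 9 10 11

the unique w with this rank table is (10, 4, 11, 9, 3, 5, 8, 2, 6, 7, 1).

D(w) has 38 cells with 7 SE-corners; essential set:

[(1, 9, 0), (3, 9, 1), (4, 3, 0), (4, 8, 1), (7, 2, 0), (7, 7, 3), (10, 1, 0)]


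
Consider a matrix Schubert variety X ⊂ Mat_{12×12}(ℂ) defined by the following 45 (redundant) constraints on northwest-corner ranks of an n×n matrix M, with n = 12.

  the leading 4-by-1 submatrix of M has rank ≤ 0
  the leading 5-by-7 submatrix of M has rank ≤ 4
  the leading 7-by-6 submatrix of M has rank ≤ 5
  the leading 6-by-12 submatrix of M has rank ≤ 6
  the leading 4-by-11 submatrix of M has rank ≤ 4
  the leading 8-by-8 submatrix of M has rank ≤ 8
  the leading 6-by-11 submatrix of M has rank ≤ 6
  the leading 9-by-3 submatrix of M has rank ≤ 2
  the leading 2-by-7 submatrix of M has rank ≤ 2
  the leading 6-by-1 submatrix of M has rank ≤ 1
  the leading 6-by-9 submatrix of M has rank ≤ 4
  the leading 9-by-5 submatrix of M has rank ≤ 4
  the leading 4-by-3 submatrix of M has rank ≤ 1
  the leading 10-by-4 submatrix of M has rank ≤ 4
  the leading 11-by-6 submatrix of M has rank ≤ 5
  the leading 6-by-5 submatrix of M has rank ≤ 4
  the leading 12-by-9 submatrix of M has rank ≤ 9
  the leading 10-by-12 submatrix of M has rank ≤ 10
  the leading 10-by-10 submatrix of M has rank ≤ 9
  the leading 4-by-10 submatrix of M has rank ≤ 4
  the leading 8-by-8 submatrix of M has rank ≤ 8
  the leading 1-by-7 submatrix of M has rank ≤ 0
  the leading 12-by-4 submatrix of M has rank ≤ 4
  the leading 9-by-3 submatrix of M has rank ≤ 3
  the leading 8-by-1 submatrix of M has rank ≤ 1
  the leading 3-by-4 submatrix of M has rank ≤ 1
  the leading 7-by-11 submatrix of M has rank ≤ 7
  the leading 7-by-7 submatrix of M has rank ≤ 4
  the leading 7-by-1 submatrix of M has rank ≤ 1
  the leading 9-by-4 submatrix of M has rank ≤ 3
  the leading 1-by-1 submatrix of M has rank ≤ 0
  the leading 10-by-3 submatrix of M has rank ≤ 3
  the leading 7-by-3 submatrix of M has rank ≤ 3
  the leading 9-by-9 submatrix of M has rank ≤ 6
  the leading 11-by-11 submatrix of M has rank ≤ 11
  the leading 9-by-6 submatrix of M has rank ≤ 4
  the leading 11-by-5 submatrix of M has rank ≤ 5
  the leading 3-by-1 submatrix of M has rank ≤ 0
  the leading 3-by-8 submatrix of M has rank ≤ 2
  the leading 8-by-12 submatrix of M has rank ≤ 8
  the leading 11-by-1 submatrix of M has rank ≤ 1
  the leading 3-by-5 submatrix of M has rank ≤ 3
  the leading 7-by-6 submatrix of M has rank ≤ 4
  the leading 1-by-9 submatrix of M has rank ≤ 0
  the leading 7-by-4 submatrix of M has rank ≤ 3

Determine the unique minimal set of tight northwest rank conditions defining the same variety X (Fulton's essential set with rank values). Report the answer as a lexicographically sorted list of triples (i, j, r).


Rank table r_w(12×12) implied by the 45 constraints:

  row 1: 0  0  0  0  0  0  0  0  0  1  1  1
  row 2: 0  1  1  1  1  1  1  1  1  2  2  2
  row 3: 0  1  1  1  2  2  2  2  2  3  3  3
  row 4: 0  1  1  2  3  3  3  3  3  4  4  4
  row 5: 1  2  2  3  4  4  4  4  4  5  5  5
  row 6: 1  2  2  3  4  4  4  4  4  5  6  6
  row 7: 1  2  2  3  4  4  4  5  5  6  7  7
  row 8: 1  2  2  3  4  4  5  6  6  7  8  8
  row 9: 1  2  2  3  4  4  5  6  6  7  8  9
  row 10: 1  2  3  4  5  5  6  7  7  8  9  10
  row 11: 1  2  3  4  5  5  6  7  8  9  10  11
  row 12: 1  2  3  4  5  6  7  8  9  10  11  12

giving w = (10, 2, 5, 4, 1, 11, 8, 7, 12, 3, 9, 6) via Δ²R.

D(w) has 29 cells with 10 SE-corners; essential set:

[(1, 9, 0), (3, 4, 1), (4, 1, 0), (4, 3, 1), (6, 9, 4), (7, 7, 4), (9, 3, 2), (9, 6, 4), (9, 9, 6), (11, 6, 5)]


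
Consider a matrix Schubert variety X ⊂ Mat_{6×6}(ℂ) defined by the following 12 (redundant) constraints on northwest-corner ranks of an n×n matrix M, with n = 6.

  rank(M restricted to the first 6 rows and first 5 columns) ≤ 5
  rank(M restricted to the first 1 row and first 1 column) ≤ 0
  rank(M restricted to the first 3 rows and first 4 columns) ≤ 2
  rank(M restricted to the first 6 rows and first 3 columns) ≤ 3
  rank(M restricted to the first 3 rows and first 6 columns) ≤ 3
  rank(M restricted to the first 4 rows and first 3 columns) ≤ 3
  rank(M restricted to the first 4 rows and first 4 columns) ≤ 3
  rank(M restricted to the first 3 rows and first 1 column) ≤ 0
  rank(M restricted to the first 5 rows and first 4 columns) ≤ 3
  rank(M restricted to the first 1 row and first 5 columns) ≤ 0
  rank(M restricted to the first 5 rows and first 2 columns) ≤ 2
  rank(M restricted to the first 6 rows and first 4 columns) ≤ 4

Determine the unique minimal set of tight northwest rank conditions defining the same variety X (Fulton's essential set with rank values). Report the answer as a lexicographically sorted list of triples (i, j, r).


Reconstructing r_w from the 12 given conditions:

  i=1: 0, 0, 0, 0, 0, 1
  i=2: 0, 1, 1, 1, 1, 2
  i=3: 0, 1, 2, 2, 2, 3
  i=4: 1, 2, 3, 3, 3, 4
  i=5: 1, 2, 3, 3, 4, 5
  i=6: 1, 2, 3, 4, 5, 6

second differences of R give the permutation w = (6, 2, 3, 1, 5, 4).

3 SE-corners of the 8-cell Rothe diagram give Ess(w):

[(1, 5, 0), (3, 1, 0), (5, 4, 3)]


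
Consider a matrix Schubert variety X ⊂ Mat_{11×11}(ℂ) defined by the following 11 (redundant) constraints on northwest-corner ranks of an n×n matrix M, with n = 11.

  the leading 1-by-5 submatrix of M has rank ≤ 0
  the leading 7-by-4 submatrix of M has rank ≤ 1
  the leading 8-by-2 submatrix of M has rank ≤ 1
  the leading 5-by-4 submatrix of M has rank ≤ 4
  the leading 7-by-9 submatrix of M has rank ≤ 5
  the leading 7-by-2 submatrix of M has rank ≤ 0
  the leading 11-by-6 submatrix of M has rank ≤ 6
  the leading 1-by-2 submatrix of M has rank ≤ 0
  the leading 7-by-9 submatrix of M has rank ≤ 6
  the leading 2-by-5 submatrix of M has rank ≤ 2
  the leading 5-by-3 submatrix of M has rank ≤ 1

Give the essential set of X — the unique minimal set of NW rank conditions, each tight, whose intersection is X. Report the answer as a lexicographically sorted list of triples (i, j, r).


Recovering R(i,j) via the rank-extension bound from the 11 conditions:

  R[1]: 0 | 0 | 0 | 0 | 0 | 1 | 1 | 1 | 1 | 1 | 1
  R[2]: 0 | 0 | 1 | 1 | 1 | 2 | 2 | 2 | 2 | 2 | 2
  R[3]: 0 | 0 | 1 | 1 | 2 | 3 | 3 | 3 | 3 | 3 | 3
  R[4]: 0 | 0 | 1 | 1 | 2 | 3 | 4 | 4 | 4 | 4 | 4
  R[5]: 0 | 0 | 1 | 1 | 2 | 3 | 4 | 5 | 5 | 5 | 5
  R[6]: 0 | 0 | 1 | 1 | 2 | 3 | 4 | 5 | 5 | 6 | 6
  R[7]: 0 | 0 | 1 | 1 | 2 | 3 | 4 | 5 | 5 | 6 | 7
  R[8]: 1 | 1 | 2 | 2 | 3 | 4 | 5 | 6 | 6 | 7 | 8
  R[9]: 1 | 2 | 3 | 3 | 4 | 5 | 6 | 7 | 7 | 8 | 9
  R[10]: 1 | 2 | 3 | 4 | 5 | 6 | 7 | 8 | 8 | 9 | 10
  R[11]: 1 | 2 | 3 | 4 | 5 | 6 | 7 | 8 | 9 | 10 | 11

giving w = (6, 3, 5, 7, 8, 10, 11, 1, 2, 4, 9) via Δ²R.

D(w) has 24 cells with 4 SE-corners; essential set:

[(1, 5, 0), (7, 2, 0), (7, 4, 1), (7, 9, 5)]


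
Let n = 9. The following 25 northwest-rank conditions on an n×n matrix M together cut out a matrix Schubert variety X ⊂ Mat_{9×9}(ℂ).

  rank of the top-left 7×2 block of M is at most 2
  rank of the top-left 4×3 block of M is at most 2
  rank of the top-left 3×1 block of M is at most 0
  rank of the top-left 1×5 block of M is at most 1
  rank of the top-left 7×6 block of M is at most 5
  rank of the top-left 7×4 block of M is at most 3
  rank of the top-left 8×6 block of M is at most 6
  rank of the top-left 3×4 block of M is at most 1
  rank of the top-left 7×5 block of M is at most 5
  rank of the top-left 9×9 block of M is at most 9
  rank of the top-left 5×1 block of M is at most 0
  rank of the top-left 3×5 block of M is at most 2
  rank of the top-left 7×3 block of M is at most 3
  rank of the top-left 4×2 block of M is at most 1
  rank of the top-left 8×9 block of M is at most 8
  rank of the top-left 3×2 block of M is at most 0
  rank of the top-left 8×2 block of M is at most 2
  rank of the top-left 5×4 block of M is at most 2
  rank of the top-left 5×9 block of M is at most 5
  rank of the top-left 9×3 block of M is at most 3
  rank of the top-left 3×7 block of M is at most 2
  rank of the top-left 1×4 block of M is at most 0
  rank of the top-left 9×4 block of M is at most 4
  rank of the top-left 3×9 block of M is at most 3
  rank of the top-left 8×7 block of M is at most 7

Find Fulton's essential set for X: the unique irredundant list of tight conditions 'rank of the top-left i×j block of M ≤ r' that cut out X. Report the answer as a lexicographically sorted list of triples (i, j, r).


Recovering R(i,j) via the rank-extension bound from the 25 conditions:

  i=1: 0 | 0 | 0 | 0 | 1 | 1 | 1 | 1 | 1
  i=2: 0 | 0 | 1 | 1 | 2 | 2 | 2 | 2 | 2
  i=3: 0 | 0 | 1 | 1 | 2 | 2 | 2 | 3 | 3
  i=4: 0 | 1 | 2 | 2 | 3 | 3 | 3 | 4 | 4
  i=5: 0 | 1 | 2 | 2 | 3 | 4 | 4 | 5 | 5
  i=6: 1 | 2 | 3 | 3 | 4 | 5 | 5 | 6 | 6
  i=7: 1 | 2 | 3 | 3 | 4 | 5 | 6 | 7 | 7
  i=8: 1 | 2 | 3 | 4 | 5 | 6 | 7 | 8 | 8
  i=9: 1 | 2 | 3 | 4 | 5 | 6 | 7 | 8 | 9

giving w = (5, 3, 8, 2, 6, 1, 7, 4, 9) via Δ²R.

Fulton essential set (7 of the 15 Rothe cells):

[(1, 4, 0), (3, 2, 0), (3, 4, 1), (3, 7, 2), (5, 1, 0), (5, 4, 2), (7, 4, 3)]


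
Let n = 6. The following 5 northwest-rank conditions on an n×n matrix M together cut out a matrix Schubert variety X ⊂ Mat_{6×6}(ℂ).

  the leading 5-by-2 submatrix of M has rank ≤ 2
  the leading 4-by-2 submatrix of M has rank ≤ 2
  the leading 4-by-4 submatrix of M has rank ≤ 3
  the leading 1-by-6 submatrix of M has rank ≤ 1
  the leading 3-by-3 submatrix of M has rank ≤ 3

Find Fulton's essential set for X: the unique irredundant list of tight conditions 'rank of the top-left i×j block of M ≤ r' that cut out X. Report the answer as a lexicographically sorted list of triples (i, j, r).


Propagating the 5 rank bounds to every northwest block:

  1, 1, 1, 1, 1, 1
  1, 2, 2, 2, 2, 2
  1, 2, 3, 3, 3, 3
  1, 2, 3, 3, 4, 4
  1, 2, 3, 4, 5, 5
  1, 2, 3, 4, 5, 6

the unique w with this rank table is (1, 2, 3, 5, 4, 6).

Rothe diagram D(w) (1 cell), 1 SE-corner (essential condition):

[(4, 4, 3)]


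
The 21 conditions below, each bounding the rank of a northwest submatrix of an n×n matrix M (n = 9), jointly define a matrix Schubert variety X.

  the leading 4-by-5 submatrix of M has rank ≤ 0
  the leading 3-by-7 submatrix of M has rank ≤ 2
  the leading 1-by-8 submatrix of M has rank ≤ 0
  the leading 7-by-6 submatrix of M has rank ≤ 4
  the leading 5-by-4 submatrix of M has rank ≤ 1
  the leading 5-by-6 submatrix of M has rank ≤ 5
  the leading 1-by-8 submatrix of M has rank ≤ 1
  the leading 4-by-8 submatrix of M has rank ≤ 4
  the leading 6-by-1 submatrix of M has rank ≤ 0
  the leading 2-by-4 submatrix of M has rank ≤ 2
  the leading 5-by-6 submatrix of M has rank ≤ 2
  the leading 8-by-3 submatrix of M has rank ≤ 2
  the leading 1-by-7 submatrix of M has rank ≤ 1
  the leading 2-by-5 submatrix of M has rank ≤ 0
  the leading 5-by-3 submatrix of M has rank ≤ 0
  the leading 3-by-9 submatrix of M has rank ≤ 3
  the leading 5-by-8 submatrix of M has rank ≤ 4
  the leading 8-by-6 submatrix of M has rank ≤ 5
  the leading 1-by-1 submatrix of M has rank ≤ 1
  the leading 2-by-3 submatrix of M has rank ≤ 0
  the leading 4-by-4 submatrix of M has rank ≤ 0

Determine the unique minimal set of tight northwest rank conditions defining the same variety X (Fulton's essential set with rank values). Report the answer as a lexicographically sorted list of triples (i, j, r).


Rank table r_w(9×9) implied by the 21 constraints:

  row 1: 0  0  0  0  0  0  0  0  1
  row 2: 0  0  0  0  0  1  1  1  2
  row 3: 0  0  0  0  0  1  2  2  3
  row 4: 0  0  0  0  0  1  2  3  4
  row 5: 0  0  0  1  1  2  3  4  5
  row 6: 0  1  1  2  2  3  4  5  6
  row 7: 1  2  2  3  3  4  5  6  7
  row 8: 1  2  2  3  4  5  6  7  8
  row 9: 1  2  3  4  5  6  7  8  9

second differences of R give the permutation w = (9, 6, 7, 8, 4, 2, 1, 5, 3).

Rothe diagram D(w) (28 cells), 5 SE-corners (essential conditions):

[(1, 8, 0), (4, 5, 0), (5, 3, 0), (6, 1, 0), (8, 3, 2)]


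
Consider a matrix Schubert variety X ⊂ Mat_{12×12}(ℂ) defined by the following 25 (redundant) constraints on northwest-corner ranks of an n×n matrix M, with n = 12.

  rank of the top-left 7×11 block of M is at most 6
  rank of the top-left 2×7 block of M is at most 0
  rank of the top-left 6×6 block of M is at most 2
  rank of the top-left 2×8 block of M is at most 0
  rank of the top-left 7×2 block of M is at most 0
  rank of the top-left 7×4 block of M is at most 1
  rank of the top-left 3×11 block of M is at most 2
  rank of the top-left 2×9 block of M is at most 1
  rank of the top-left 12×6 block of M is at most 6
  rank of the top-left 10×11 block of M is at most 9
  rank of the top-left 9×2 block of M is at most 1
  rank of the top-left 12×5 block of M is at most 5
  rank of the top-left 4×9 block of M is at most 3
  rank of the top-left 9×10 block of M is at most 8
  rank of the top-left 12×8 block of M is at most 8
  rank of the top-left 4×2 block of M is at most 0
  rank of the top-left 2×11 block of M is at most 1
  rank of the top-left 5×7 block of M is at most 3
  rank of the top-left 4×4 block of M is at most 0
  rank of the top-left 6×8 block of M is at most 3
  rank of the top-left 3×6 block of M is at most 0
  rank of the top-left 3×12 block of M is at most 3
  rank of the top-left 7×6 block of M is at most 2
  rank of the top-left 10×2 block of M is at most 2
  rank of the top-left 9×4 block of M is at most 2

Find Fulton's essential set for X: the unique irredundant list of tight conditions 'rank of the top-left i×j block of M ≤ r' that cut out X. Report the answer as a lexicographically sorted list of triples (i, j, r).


Reconstructing r_w from the 25 given conditions:

  i=1: 0 | 0 | 0 | 0 | 0 | 0 | 0 | 0 | 1 | 1 | 1 | 1
  i=2: 0 | 0 | 0 | 0 | 0 | 0 | 0 | 0 | 1 | 1 | 1 | 2
  i=3: 0 | 0 | 0 | 0 | 0 | 0 | 1 | 1 | 2 | 2 | 2 | 3
  i=4: 0 | 0 | 0 | 0 | 1 | 1 | 2 | 2 | 3 | 3 | 3 | 4
  i=5: 0 | 0 | 1 | 1 | 2 | 2 | 3 | 3 | 4 | 4 | 4 | 5
  i=6: 0 | 0 | 1 | 1 | 2 | 2 | 3 | 3 | 4 | 5 | 5 | 6
  i=7: 0 | 0 | 1 | 1 | 2 | 2 | 3 | 4 | 5 | 6 | 6 | 7
  i=8: 1 | 1 | 2 | 2 | 3 | 3 | 4 | 5 | 6 | 7 | 7 | 8
  i=9: 1 | 1 | 2 | 2 | 3 | 4 | 5 | 6 | 7 | 8 | 8 | 9
  i=10: 1 | 2 | 3 | 3 | 4 | 5 | 6 | 7 | 8 | 9 | 9 | 10
  i=11: 1 | 2 | 3 | 4 | 5 | 6 | 7 | 8 | 9 | 10 | 10 | 11
  i=12: 1 | 2 | 3 | 4 | 5 | 6 | 7 | 8 | 9 | 10 | 11 | 12

giving w = (9, 12, 7, 5, 3, 10, 8, 1, 6, 2, 4, 11) via Δ²R.

ℓ(w)=41; the 10 essential cells (i,j,r):

[(2, 8, 0), (2, 11, 1), (3, 6, 0), (4, 4, 0), (6, 8, 3), (7, 2, 0), (7, 4, 1), (7, 6, 2), (9, 2, 1), (9, 4, 2)]


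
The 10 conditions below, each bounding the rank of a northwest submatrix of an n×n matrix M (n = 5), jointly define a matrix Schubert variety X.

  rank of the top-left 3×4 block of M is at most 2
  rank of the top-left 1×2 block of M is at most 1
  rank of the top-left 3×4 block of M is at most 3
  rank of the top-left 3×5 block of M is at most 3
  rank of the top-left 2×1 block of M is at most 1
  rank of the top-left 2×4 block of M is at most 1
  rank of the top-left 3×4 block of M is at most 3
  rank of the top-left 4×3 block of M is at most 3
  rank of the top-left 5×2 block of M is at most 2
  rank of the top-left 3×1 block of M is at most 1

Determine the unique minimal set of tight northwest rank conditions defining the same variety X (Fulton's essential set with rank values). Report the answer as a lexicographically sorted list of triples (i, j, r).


Reconstructing r_w from the 10 given conditions:

  1  1  1  1  1
  1  1  1  1  2
  1  2  2  2  3
  1  2  3  3  4
  1  2  3  4  5

reading off 1-entries of Δ²R: w = (1, 5, 2, 3, 4).

1 SE-corner of the 3-cell Rothe diagram gives Ess(w):

[(2, 4, 1)]


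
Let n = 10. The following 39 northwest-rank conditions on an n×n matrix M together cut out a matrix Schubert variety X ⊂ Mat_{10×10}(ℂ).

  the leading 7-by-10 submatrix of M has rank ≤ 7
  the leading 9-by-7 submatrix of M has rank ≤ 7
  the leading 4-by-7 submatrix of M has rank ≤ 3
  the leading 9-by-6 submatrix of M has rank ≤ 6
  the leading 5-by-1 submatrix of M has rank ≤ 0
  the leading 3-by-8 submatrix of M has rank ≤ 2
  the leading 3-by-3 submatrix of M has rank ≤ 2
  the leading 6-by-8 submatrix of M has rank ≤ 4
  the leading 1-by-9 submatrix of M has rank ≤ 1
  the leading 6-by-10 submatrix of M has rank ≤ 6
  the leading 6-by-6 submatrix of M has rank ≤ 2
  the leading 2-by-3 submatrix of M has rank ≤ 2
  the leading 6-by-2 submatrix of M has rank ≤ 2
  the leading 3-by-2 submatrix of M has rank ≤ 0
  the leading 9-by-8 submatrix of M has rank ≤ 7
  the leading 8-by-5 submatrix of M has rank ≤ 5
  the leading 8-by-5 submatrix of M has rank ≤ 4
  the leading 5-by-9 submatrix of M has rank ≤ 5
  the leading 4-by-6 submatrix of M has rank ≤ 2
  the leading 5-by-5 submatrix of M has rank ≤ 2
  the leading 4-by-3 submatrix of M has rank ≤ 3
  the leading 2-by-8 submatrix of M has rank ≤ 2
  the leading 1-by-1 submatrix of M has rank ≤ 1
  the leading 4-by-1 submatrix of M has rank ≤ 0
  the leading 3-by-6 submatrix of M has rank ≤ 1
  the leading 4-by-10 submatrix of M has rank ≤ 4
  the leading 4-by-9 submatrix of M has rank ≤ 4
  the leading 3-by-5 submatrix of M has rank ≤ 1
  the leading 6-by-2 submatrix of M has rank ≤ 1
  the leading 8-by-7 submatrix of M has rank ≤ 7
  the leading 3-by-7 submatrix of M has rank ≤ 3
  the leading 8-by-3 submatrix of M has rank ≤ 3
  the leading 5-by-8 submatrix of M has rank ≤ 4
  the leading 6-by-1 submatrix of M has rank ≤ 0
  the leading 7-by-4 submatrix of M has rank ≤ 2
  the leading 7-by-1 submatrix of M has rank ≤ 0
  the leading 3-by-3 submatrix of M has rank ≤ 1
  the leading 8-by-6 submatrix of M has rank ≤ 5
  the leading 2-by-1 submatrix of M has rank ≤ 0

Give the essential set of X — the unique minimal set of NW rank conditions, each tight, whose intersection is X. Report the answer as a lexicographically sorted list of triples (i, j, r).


Recovering R(i,j) via the rank-extension bound from the 39 conditions:

  row 1: 0, 0, 1, 1, 1, 1, 1, 1, 1, 1
  row 2: 0, 0, 1, 1, 1, 1, 2, 2, 2, 2
  row 3: 0, 0, 1, 1, 1, 1, 2, 2, 3, 3
  row 4: 0, 1, 2, 2, 2, 2, 3, 3, 4, 4
  row 5: 0, 1, 2, 2, 2, 2, 3, 4, 5, 5
  row 6: 0, 1, 2, 2, 2, 2, 3, 4, 5, 6
  row 7: 0, 1, 2, 2, 3, 3, 4, 5, 6, 7
  row 8: 1, 2, 3, 3, 4, 4, 5, 6, 7, 8
  row 9: 1, 2, 3, 4, 5, 5, 6, 7, 8, 9
  row 10: 1, 2, 3, 4, 5, 6, 7, 8, 9, 10

hence w(1..10) = (3, 7, 9, 2, 8, 10, 5, 1, 4, 6).

Fulton essential set (6 of the 24 Rothe cells):

[(3, 2, 0), (3, 6, 1), (3, 8, 2), (6, 6, 2), (7, 1, 0), (7, 4, 2)]


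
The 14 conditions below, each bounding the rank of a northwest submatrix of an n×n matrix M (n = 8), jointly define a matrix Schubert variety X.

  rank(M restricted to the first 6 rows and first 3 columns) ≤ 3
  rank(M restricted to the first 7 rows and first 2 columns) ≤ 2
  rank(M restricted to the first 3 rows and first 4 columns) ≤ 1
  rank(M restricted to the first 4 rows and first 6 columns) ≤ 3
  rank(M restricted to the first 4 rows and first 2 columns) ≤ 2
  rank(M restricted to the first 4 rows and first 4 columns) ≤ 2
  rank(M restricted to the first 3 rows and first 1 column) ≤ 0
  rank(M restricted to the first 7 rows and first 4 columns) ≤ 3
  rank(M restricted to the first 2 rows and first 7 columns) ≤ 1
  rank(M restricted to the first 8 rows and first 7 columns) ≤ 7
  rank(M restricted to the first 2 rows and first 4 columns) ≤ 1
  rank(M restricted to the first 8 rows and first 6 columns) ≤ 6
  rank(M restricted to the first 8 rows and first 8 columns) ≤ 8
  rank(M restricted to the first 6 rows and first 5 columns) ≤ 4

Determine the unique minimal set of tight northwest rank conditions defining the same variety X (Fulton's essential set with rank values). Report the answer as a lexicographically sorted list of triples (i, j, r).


Propagating the 14 rank bounds to every northwest block:

  R[1]: 0  1  1  1  1  1  1  1
  R[2]: 0  1  1  1  1  1  1  2
  R[3]: 0  1  1  1  2  2  2  3
  R[4]: 1  2  2  2  3  3  3  4
  R[5]: 1  2  3  3  4  4  4  5
  R[6]: 1  2  3  3  4  5  5  6
  R[7]: 1  2  3  3  4  5  6  7
  R[8]: 1  2  3  4  5  6  7  8

hence w(1..8) = (2, 8, 5, 1, 3, 6, 7, 4).

4 SE-corners of the 12-cell Rothe diagram give Ess(w):

[(2, 7, 1), (3, 1, 0), (3, 4, 1), (7, 4, 3)]


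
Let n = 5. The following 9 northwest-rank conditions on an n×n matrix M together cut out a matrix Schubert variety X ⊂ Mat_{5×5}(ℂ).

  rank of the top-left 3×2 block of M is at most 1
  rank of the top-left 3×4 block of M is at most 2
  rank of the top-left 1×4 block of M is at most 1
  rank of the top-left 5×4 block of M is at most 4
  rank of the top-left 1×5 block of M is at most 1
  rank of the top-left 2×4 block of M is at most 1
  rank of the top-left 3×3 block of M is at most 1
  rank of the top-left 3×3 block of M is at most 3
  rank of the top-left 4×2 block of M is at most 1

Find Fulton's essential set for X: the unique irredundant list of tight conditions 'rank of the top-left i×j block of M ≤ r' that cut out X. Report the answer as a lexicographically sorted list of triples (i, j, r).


Recovering R(i,j) via the rank-extension bound from the 9 conditions:

  R[1]: 1, 1, 1, 1, 1
  R[2]: 1, 1, 1, 1, 2
  R[3]: 1, 1, 1, 2, 3
  R[4]: 1, 1, 2, 3, 4
  R[5]: 1, 2, 3, 4, 5

reading off 1-entries of Δ²R: w = (1, 5, 4, 3, 2).

D(w) has 6 cells with 3 SE-corners; essential set:

[(2, 4, 1), (3, 3, 1), (4, 2, 1)]


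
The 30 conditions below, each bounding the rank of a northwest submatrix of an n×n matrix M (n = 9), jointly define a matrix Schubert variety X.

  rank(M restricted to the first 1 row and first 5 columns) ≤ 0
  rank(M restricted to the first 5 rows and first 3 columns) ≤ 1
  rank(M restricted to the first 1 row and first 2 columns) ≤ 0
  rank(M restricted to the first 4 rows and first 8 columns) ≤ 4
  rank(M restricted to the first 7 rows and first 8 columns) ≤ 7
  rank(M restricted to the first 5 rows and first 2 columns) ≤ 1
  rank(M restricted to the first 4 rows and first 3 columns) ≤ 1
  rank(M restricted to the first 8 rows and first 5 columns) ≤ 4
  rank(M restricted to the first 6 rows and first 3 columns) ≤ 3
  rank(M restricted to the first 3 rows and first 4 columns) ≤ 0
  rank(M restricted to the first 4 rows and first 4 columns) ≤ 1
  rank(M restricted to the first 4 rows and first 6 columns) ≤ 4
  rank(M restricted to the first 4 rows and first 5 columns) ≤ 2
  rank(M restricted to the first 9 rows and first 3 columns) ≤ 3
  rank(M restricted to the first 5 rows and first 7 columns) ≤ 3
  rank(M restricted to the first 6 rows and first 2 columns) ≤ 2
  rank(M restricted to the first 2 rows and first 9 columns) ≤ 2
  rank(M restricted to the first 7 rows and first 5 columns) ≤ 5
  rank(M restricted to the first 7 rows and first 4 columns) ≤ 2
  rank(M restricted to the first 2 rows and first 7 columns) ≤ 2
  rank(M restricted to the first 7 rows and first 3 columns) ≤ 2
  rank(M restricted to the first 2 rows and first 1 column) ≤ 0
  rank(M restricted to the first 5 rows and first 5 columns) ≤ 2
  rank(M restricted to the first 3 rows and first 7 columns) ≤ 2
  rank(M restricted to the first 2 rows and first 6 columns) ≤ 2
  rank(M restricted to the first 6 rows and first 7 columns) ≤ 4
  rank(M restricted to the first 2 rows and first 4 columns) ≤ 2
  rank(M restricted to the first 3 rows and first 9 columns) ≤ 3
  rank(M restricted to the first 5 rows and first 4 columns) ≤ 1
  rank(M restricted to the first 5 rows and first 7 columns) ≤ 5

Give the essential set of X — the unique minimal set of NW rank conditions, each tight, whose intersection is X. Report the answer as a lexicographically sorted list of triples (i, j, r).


Propagating the 30 rank bounds to every northwest block:

  i=1: 0  0  0  0  0  1  1  1  1
  i=2: 0  0  0  0  1  2  2  2  2
  i=3: 0  0  0  0  1  2  2  3  3
  i=4: 1  1  1  1  2  3  3  4  4
  i=5: 1  1  1  1  2  3  3  4  5
  i=6: 1  2  2  2  3  4  4  5  6
  i=7: 1  2  2  2  3  4  5  6  7
  i=8: 1  2  3  3  4  5  6  7  8
  i=9: 1  2  3  4  5  6  7  8  9

hence w(1..9) = (6, 5, 8, 1, 9, 2, 7, 3, 4).

D(w) has 20 cells with 6 SE-corners; essential set:

[(1, 5, 0), (3, 4, 0), (3, 7, 2), (5, 4, 1), (5, 7, 3), (7, 4, 2)]


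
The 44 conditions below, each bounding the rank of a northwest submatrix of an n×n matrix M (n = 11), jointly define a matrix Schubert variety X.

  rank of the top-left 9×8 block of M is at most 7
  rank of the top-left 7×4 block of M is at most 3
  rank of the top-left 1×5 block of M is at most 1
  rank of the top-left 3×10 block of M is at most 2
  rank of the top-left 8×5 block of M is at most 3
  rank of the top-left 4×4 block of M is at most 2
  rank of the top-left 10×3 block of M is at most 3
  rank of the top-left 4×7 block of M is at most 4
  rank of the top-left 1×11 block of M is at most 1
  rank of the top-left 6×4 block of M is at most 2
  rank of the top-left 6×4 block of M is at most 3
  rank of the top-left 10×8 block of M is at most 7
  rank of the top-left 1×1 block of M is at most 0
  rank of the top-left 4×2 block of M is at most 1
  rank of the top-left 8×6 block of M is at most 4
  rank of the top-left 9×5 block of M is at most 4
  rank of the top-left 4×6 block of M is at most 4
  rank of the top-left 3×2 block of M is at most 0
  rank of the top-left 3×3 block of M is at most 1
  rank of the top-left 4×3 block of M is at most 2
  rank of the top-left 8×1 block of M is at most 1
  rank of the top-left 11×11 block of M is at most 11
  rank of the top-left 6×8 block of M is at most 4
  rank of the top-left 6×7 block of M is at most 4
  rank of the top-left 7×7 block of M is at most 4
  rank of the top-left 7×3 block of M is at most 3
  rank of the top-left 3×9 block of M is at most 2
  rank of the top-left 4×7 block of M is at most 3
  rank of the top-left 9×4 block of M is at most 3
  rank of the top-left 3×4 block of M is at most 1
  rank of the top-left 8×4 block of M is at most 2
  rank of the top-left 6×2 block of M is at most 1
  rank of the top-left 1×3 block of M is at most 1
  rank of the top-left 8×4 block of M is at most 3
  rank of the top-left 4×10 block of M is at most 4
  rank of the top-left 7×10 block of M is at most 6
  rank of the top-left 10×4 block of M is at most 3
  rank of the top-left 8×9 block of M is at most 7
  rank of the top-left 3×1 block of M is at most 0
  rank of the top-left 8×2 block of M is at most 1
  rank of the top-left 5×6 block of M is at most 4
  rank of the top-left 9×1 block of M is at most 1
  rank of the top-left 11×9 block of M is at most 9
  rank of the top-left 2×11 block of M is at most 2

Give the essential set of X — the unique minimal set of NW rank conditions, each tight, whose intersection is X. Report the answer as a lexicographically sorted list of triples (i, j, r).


Propagating the 44 rank bounds to every northwest block:

  row 1: 0 | 0 | 1 | 1 | 1 | 1 | 1 | 1 | 1 | 1 | 1
  row 2: 0 | 0 | 1 | 1 | 2 | 2 | 2 | 2 | 2 | 2 | 2
  row 3: 0 | 0 | 1 | 1 | 2 | 2 | 2 | 2 | 2 | 2 | 3
  row 4: 1 | 1 | 2 | 2 | 3 | 3 | 3 | 3 | 3 | 3 | 4
  row 5: 1 | 1 | 2 | 2 | 3 | 4 | 4 | 4 | 4 | 4 | 5
  row 6: 1 | 1 | 2 | 2 | 3 | 4 | 4 | 4 | 5 | 5 | 6
  row 7: 1 | 1 | 2 | 2 | 3 | 4 | 4 | 5 | 6 | 6 | 7
  row 8: 1 | 1 | 2 | 2 | 3 | 4 | 5 | 6 | 7 | 7 | 8
  row 9: 1 | 2 | 3 | 3 | 4 | 5 | 6 | 7 | 8 | 8 | 9
  row 10: 1 | 2 | 3 | 3 | 4 | 5 | 6 | 7 | 8 | 9 | 10
  row 11: 1 | 2 | 3 | 4 | 5 | 6 | 7 | 8 | 9 | 10 | 11

hence w(1..11) = (3, 5, 11, 1, 6, 9, 8, 7, 2, 10, 4).

8 SE-corners of the 25-cell Rothe diagram give Ess(w):

[(3, 2, 0), (3, 4, 1), (3, 10, 2), (6, 8, 4), (7, 7, 4), (8, 2, 1), (8, 4, 2), (10, 4, 3)]
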